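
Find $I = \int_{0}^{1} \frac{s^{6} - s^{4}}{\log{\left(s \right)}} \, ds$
$\log{\left(\frac{7}{5} \right)}$

Replace the exponent $6$ by a parameter $a$: let $I(a) = \int_{0}^{1} \frac{- s^{4} + s^{a}}{\log{\left(s \right)}} \, ds$.

Since $\dfrac{\partial}{\partial a}\,s^{a} = s^{a} \ln s$, the $\ln s$ in the denominator cancels and
$$\frac{dI}{da} = \int_{0}^{1} s^{a} \, ds = \left[\frac{s^{a+1}}{a+1}\right]_0^1 = \frac{1}{a + 1}.$$

Integrating with respect to $a$ gives $I(a) = \log{\left(\frac{a}{5} + \frac{1}{5} \right)} + C$.

At $a = 4$ the integrand is identically $0$, so $I(4) = 0$. The closed form gives $0$, hence $C = 0$.

Setting $a = 6$:
$$I = \log{\left(\frac{7}{5} \right)}.$$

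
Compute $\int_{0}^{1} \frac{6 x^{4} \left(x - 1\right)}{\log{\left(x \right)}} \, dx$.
$\log{\left(\frac{46656}{15625} \right)}$

Replace the exponent $4$ by a parameter $a$: let $I(a) = \int_{0}^{1} \frac{6 \left(x^{5} - x^{a}\right)}{\log{\left(x \right)}} \, dx$.

Since $\dfrac{\partial}{\partial a}\,x^{a} = x^{a} \ln x$, the $\ln x$ in the denominator cancels and
$$\frac{dI}{da} = \int_{0}^{1} -6 x^{a} \, dx = -6 \left[\frac{x^{a+1}}{a+1}\right]_0^1 = - \frac{6}{a + 1}.$$

Integrating with respect to $a$ gives $I(a) = \log{\left(\frac{46656}{\left(a + 1\right)^{6}} \right)} + C$.

At $a = 5$ the integrand is identically $0$, so $I(5) = 0$. The closed form gives $0$, hence $C = 0$.

Setting $a = 4$:
$$I = \log{\left(\frac{46656}{15625} \right)}.$$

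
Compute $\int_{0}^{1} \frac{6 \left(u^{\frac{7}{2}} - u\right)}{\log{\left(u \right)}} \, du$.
$- \log{\left(\frac{4096}{531441} \right)}$

Replace the exponent $1$ by a parameter $a$: let $I(a) = \int_{0}^{1} \frac{6 \left(u^{\frac{7}{2}} - u^{a}\right)}{\log{\left(u \right)}} \, du$.

Since $\dfrac{\partial}{\partial a}\,u^{a} = u^{a} \ln u$, the $\ln u$ in the denominator cancels and
$$\frac{dI}{da} = \int_{0}^{1} -6 u^{a} \, du = -6 \left[\frac{u^{a+1}}{a+1}\right]_0^1 = - \frac{6}{a + 1}.$$

Integrating with respect to $a$ gives $I(a) = - \log{\left(\frac{64 \left(a + 1\right)^{6}}{531441} \right)} + C$.

At $a = \frac{7}{2}$ the integrand is identically $0$, so $I(\frac{7}{2}) = 0$. The closed form gives $0$, hence $C = 0$.

Setting $a = 1$:
$$I = - \log{\left(\frac{4096}{531441} \right)}.$$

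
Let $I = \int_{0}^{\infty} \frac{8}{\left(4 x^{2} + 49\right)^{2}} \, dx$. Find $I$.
$\frac{\pi}{343}$

Recall the elementary integral
$$J(a) = \int_{0}^{\infty} \frac{1}{2 \left(a^{2} + x^{2}\right)} \, dx = \frac{\pi}{4 a}.$$

Differentiating under the integral sign with respect to $a$,
$$\frac{dJ}{da} = \int_{0}^{\infty} - \frac{a}{\left(a^{2} + x^{2}\right)^{2}} \, dx = - \frac{\pi}{4 a^{2}},$$
so $\int_{0}^{\infty} \frac{1}{2 \left(a^{2} + x^{2}\right)^{2}} \, dx = \frac{\pi}{8 a^{3}}$.

Setting $a = \frac{7}{2}$:
$$I = \frac{\pi}{343}.$$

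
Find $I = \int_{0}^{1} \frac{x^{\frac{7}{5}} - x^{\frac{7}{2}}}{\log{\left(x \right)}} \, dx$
$- \log{\left(\frac{15}{8} \right)}$

Introduce a parameter $a$ in the exponent: let $I(a) = \int_{0}^{1} \frac{x^{\frac{7}{5}} - x^{a}}{\log{\left(x \right)}} \, dx$.

Since $\dfrac{\partial}{\partial a}\,x^{a} = x^{a} \ln x$, the $\ln x$ in the denominator cancels and
$$\frac{dI}{da} = \int_{0}^{1} -1 x^{a} \, dx = -1 \left[\frac{x^{a+1}}{a+1}\right]_0^1 = - \frac{1}{a + 1}.$$

Integrating with respect to $a$ gives $I(a) = - \log{\left(\frac{5 a}{12} + \frac{5}{12} \right)} + C$.

At $a = \frac{7}{5}$ the integrand is identically $0$, so $I(\frac{7}{5}) = 0$. The closed form gives $0$, hence $C = 0$.

Setting $a = \frac{7}{2}$:
$$I = - \log{\left(\frac{15}{8} \right)}.$$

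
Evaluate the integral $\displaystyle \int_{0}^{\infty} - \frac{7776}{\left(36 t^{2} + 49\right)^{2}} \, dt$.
$- \frac{324 \pi}{343}$

Recall the elementary integral
$$J(a) = \int_{0}^{\infty} - \frac{6}{a^{2} + t^{2}} \, dt = - \frac{3 \pi}{a}.$$

Differentiating under the integral sign with respect to $a$,
$$\frac{dJ}{da} = \int_{0}^{\infty} \frac{12 a}{\left(a^{2} + t^{2}\right)^{2}} \, dt = \frac{3 \pi}{a^{2}},$$
so $\int_{0}^{\infty} - \frac{6}{\left(a^{2} + t^{2}\right)^{2}} \, dt = - \frac{3 \pi}{2 a^{3}}$.

Setting $a = \frac{7}{6}$:
$$I = - \frac{324 \pi}{343}.$$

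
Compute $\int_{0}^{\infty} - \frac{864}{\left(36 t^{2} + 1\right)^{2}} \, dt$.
$- 36 \pi$

Start from the standard arctangent integral
$$J(a) = \int_{0}^{\infty} - \frac{2}{3 \left(a^{2} + t^{2}\right)} \, dt = - \frac{\pi}{3 a}.$$

Differentiating under the integral sign with respect to $a$,
$$\frac{dJ}{da} = \int_{0}^{\infty} \frac{4 a}{3 \left(a^{2} + t^{2}\right)^{2}} \, dt = \frac{\pi}{3 a^{2}},$$
so $\int_{0}^{\infty} - \frac{2}{3 \left(a^{2} + t^{2}\right)^{2}} \, dt = - \frac{\pi}{6 a^{3}}$.

Setting $a = \frac{1}{6}$:
$$I = - 36 \pi.$$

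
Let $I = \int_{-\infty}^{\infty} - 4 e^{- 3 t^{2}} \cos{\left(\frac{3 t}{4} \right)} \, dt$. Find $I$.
$- \frac{4 \sqrt{3} \sqrt{\pi}}{3 e^{\frac{3}{64}}}$

Let $b$ denote the cosine frequency and define $I(b) = \int_{-\infty}^{\infty} - 4 e^{- 3 t^{2}} \cos{\left(b t \right)} \, dt$.

Differentiating under the integral sign,
$$I'(b) = \int_{-\infty}^{\infty} 4 t e^{- 3 t^{2}} \sin{\left(b t \right)} \, dt.$$

Integrate $\int_{-\infty}^{\infty} t \sin(b t)\, e^{- 3 t^{2}}\, dt$ by parts with $u = \sin(b t)$ and $dv = t\, e^{- 3 t^{2}}\, dt$, giving $v = - \frac{e^{- 3 t^{2}}}{6}$. The boundary term vanishes and
$$\int_{-\infty}^{\infty} t \sin(b t)\, e^{- 3 t^{2}}\, dt = \frac{b}{6} \int_{-\infty}^{\infty} \cos(b t)\, e^{- 3 t^{2}}\, dt,$$
so $I'(b) = - \frac{b}{6}\, I(b)$.

This is a separable first-order ODE; solving with the initial condition $I(0) = \int_{-\infty}^{\infty} - 4 e^{- 3 t^{2}}\,dt = - \frac{4 \sqrt{3} \sqrt{\pi}}{3}$ gives
$$I(b) = - \frac{4 \sqrt{3} \sqrt{\pi} e^{- \frac{b^{2}}{12}}}{3}.$$

Setting $b = \frac{3}{4}$:
$$I = - \frac{4 \sqrt{3} \sqrt{\pi}}{3 e^{\frac{3}{64}}}.$$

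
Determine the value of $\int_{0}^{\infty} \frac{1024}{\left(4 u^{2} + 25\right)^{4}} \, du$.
$\frac{16 \pi}{15625}$

Recall the elementary integral
$$J(a) = \int_{0}^{\infty} \frac{4}{a^{2} + u^{2}} \, du = \frac{2 \pi}{a}.$$

Differentiating under the integral sign with respect to $a$,
$$\frac{dJ}{da} = \int_{0}^{\infty} - \frac{8 a}{\left(a^{2} + u^{2}\right)^{2}} \, du = - \frac{2 \pi}{a^{2}},$$
so $\int_{0}^{\infty} \frac{4}{\left(a^{2} + u^{2}\right)^{2}} \, du = \frac{\pi}{a^{3}}$.

Repeating — each differentiation of $1/(u^2+a^2)^j$ produces $-2ja/(u^2+a^2)^{j+1}$ — and dividing through by $-2ja$ at each step yields, after $3$ differentiations in total,
$$\int_{0}^{\infty} \frac{4}{\left(a^{2} + u^{2}\right)^{4}} \, du = \frac{5 \pi}{8 a^{7}}.$$

Setting $a = \frac{5}{2}$:
$$I = \frac{16 \pi}{15625}.$$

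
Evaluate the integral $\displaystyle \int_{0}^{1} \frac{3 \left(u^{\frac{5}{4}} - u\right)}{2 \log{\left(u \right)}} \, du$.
$- \frac{9 \log{\left(2 \right)}}{2} + 3 \log{\left(3 \right)}$

Replace the exponent $1$ by a parameter $a$: let $I(a) = \int_{0}^{1} \frac{3 \left(u^{\frac{5}{4}} - u^{a}\right)}{2 \log{\left(u \right)}} \, du$.

Since $\dfrac{\partial}{\partial a}\,u^{a} = u^{a} \ln u$, the $\ln u$ in the denominator cancels and
$$\frac{dI}{da} = \int_{0}^{1} - \frac{3}{2} u^{a} \, du = - \frac{3}{2} \left[\frac{u^{a+1}}{a+1}\right]_0^1 = - \frac{3}{2 a + 2}.$$

Integrating with respect to $a$ gives $I(a) = - \log{\left(\frac{8 \left(a + 1\right)^{\frac{3}{2}}}{27} \right)} + C$.

At $a = \frac{5}{4}$ the integrand is identically $0$, so $I(\frac{5}{4}) = 0$. The closed form gives $0$, hence $C = 0$.

Setting $a = 1$:
$$I = - \frac{9 \log{\left(2 \right)}}{2} + 3 \log{\left(3 \right)}.$$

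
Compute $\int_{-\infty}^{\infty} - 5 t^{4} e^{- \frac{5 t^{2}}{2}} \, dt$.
$- \frac{3 \sqrt{10} \sqrt{\pi}}{25}$

Begin with the known integral
$$J(a) = \int_{-\infty}^{\infty} - 5 e^{- a t^{2}} \, dt = - \frac{5 \sqrt{\pi}}{\sqrt{a}}.$$

Differentiating under the integral sign brings down a factor of $(-t^2)$:
$$\frac{dJ}{da} = \int_{-\infty}^{\infty} 5 t^{2} e^{- a t^{2}} \, dt = \frac{5 \sqrt{\pi}}{2 a^{\frac{3}{2}}}.$$

Repeating twice in total — each differentiation brings down another $(-t^2)$ — gives
$$\frac{d^{2}J}{da^{2}} = \int_{-\infty}^{\infty} - 5 t^{4} e^{- a t^{2}} \, dt = - \frac{15 \sqrt{\pi}}{4 a^{\frac{5}{2}}},$$
and the integrand here is exactly the target integrand, so $I = - \frac{15 \sqrt{\pi}}{4 a^{\frac{5}{2}}}$.

Setting $a = \frac{5}{2}$:
$$I = - \frac{3 \sqrt{10} \sqrt{\pi}}{25}.$$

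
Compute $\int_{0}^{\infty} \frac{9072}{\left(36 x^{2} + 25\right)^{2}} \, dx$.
$\frac{378 \pi}{125}$

Begin with the known result
$$J(a) = \int_{0}^{\infty} \frac{7}{a^{2} + x^{2}} \, dx = \frac{7 \pi}{2 a}.$$

Differentiating under the integral sign with respect to $a$,
$$\frac{dJ}{da} = \int_{0}^{\infty} - \frac{14 a}{\left(a^{2} + x^{2}\right)^{2}} \, dx = - \frac{7 \pi}{2 a^{2}},$$
so $\int_{0}^{\infty} \frac{7}{\left(a^{2} + x^{2}\right)^{2}} \, dx = \frac{7 \pi}{4 a^{3}}$.

Setting $a = \frac{5}{6}$:
$$I = \frac{378 \pi}{125}.$$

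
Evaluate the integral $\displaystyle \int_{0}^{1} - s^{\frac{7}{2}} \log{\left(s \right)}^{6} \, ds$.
$- \frac{10240}{531441}$

Consider the simpler parametrised integral
$$J(a) = \int_{0}^{1} - s^{a} \, ds = - \frac{1}{a + 1}.$$

Differentiating under the integral sign brings down a factor of $\ln s$:
$$\frac{dJ}{da} = \int_{0}^{1} - s^{a} \log{\left(s \right)} \, ds = \frac{1}{\left(a + 1\right)^{2}}.$$

Repeating $6$ times in total — each differentiation brings down another $\ln s$ — gives
$$\frac{d^{6}J}{da^{6}} = \int_{0}^{1} - s^{a} \log{\left(s \right)}^{6} \, ds = - \frac{720}{\left(a + 1\right)^{7}},$$
and the integrand here is exactly the target integrand, so $I = - \frac{720}{\left(a + 1\right)^{7}}$.

Setting $a = \frac{7}{2}$:
$$I = - \frac{10240}{531441}.$$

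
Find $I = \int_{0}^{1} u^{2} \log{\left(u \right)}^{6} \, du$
$\frac{80}{243}$

Begin with the known integral
$$J(a) = \int_{0}^{1} u^{a} \, du = \frac{1}{a + 1}.$$

Differentiating under the integral sign brings down a factor of $\ln u$:
$$\frac{dJ}{da} = \int_{0}^{1} u^{a} \log{\left(u \right)} \, du = - \frac{1}{\left(a + 1\right)^{2}}.$$

Repeating $6$ times in total — each differentiation brings down another $\ln u$ — gives
$$\frac{d^{6}J}{da^{6}} = \int_{0}^{1} u^{a} \log{\left(u \right)}^{6} \, du = \frac{720}{\left(a + 1\right)^{7}},$$
and the integrand here is exactly the target integrand, so $I = \frac{720}{\left(a + 1\right)^{7}}$.

Setting $a = 2$:
$$I = \frac{80}{243}.$$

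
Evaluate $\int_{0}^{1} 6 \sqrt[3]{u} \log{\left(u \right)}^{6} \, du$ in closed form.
$\frac{295245}{512}$

Consider the simpler parametrised integral
$$J(a) = \int_{0}^{1} 6 u^{a} \, du = \frac{6}{a + 1}.$$

Differentiating under the integral sign brings down a factor of $\ln u$:
$$\frac{dJ}{da} = \int_{0}^{1} 6 u^{a} \log{\left(u \right)} \, du = - \frac{6}{\left(a + 1\right)^{2}}.$$

Repeating $6$ times in total — each differentiation brings down another $\ln u$ — gives
$$\frac{d^{6}J}{da^{6}} = \int_{0}^{1} 6 u^{a} \log{\left(u \right)}^{6} \, du = \frac{4320}{\left(a + 1\right)^{7}},$$
and the integrand here is exactly the target integrand, so $I = \frac{4320}{\left(a + 1\right)^{7}}$.

Setting $a = \frac{1}{3}$:
$$I = \frac{295245}{512}.$$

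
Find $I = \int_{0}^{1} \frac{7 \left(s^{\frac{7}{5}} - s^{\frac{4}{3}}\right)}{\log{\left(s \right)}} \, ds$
$- \log{\left(\frac{64339296875}{78364164096} \right)}$

Replace the exponent $\frac{4}{3}$ by a parameter $a$: let $I(a) = \int_{0}^{1} \frac{7 \left(s^{\frac{7}{5}} - s^{a}\right)}{\log{\left(s \right)}} \, ds$.

Since $\dfrac{\partial}{\partial a}\,s^{a} = s^{a} \ln s$, the $\ln s$ in the denominator cancels and
$$\frac{dI}{da} = \int_{0}^{1} -7 s^{a} \, ds = -7 \left[\frac{s^{a+1}}{a+1}\right]_0^1 = - \frac{7}{a + 1}.$$

Integrating with respect to $a$ gives $I(a) = - \log{\left(\frac{78125 \left(a + 1\right)^{7}}{35831808} \right)} + C$.

At $a = \frac{7}{5}$ the integrand is identically $0$, so $I(\frac{7}{5}) = 0$. The closed form gives $0$, hence $C = 0$.

Setting $a = \frac{4}{3}$:
$$I = - \log{\left(\frac{64339296875}{78364164096} \right)}.$$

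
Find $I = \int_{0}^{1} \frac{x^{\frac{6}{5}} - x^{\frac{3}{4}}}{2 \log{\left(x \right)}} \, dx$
$\log{\left(\frac{2 \sqrt{385}}{35} \right)}$

Consider the one-parameter family: let $I(a) = \int_{0}^{1} \frac{x^{\frac{6}{5}} - x^{a}}{2 \log{\left(x \right)}} \, dx$.

Since $\dfrac{\partial}{\partial a}\,x^{a} = x^{a} \ln x$, the $\ln x$ in the denominator cancels and
$$\frac{dI}{da} = \int_{0}^{1} - \frac{1}{2} x^{a} \, dx = - \frac{1}{2} \left[\frac{x^{a+1}}{a+1}\right]_0^1 = - \frac{1}{2 a + 2}.$$

Integrating with respect to $a$ gives $I(a) = - \frac{\log{\left(a + 1 \right)}}{2} - \frac{\log{\left(5 \right)}}{2} + \frac{\log{\left(11 \right)}}{2} + C$.

At $a = \frac{6}{5}$ the integrand is identically $0$, so $I(\frac{6}{5}) = 0$. The closed form gives $0$, hence $C = 0$.

Setting $a = \frac{3}{4}$:
$$I = \log{\left(\frac{2 \sqrt{385}}{35} \right)}.$$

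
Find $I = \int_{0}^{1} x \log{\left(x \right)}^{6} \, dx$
$\frac{45}{8}$

Start from the elementary integral
$$J(a) = \int_{0}^{1} x^{a} \, dx = \frac{1}{a + 1}.$$

Differentiating under the integral sign brings down a factor of $\ln x$:
$$\frac{dJ}{da} = \int_{0}^{1} x^{a} \log{\left(x \right)} \, dx = - \frac{1}{\left(a + 1\right)^{2}}.$$

Repeating $6$ times in total — each differentiation brings down another $\ln x$ — gives
$$\frac{d^{6}J}{da^{6}} = \int_{0}^{1} x^{a} \log{\left(x \right)}^{6} \, dx = \frac{720}{\left(a + 1\right)^{7}},$$
and the integrand here is exactly the target integrand, so $I = \frac{720}{\left(a + 1\right)^{7}}$.

Setting $a = 1$:
$$I = \frac{45}{8}.$$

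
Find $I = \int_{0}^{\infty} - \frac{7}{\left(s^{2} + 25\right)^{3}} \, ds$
$- \frac{21 \pi}{50000}$

Begin with the known result
$$J(a) = \int_{0}^{\infty} - \frac{7}{a^{2} + s^{2}} \, ds = - \frac{7 \pi}{2 a}.$$

Differentiating under the integral sign with respect to $a$,
$$\frac{dJ}{da} = \int_{0}^{\infty} \frac{14 a}{\left(a^{2} + s^{2}\right)^{2}} \, ds = \frac{7 \pi}{2 a^{2}},$$
so $\int_{0}^{\infty} - \frac{7}{\left(a^{2} + s^{2}\right)^{2}} \, ds = - \frac{7 \pi}{4 a^{3}}$.

Repeating — each differentiation of $1/(s^2+a^2)^j$ produces $-2ja/(s^2+a^2)^{j+1}$ — and dividing through by $-2ja$ at each step yields, after $2$ differentiations in total,
$$\int_{0}^{\infty} - \frac{7}{\left(a^{2} + s^{2}\right)^{3}} \, ds = - \frac{21 \pi}{16 a^{5}}.$$

Setting $a = 5$:
$$I = - \frac{21 \pi}{50000}.$$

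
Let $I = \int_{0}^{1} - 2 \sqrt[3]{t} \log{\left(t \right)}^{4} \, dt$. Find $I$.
$- \frac{729}{64}$

Consider the simpler parametrised integral
$$J(a) = \int_{0}^{1} - 2 t^{a} \, dt = - \frac{2}{a + 1}.$$

Differentiating under the integral sign brings down a factor of $\ln t$:
$$\frac{dJ}{da} = \int_{0}^{1} - 2 t^{a} \log{\left(t \right)} \, dt = \frac{2}{\left(a + 1\right)^{2}}.$$

Repeating $4$ times in total — each differentiation brings down another $\ln t$ — gives
$$\frac{d^{4}J}{da^{4}} = \int_{0}^{1} - 2 t^{a} \log{\left(t \right)}^{4} \, dt = - \frac{48}{\left(a + 1\right)^{5}},$$
and the integrand here is exactly the target integrand, so $I = - \frac{48}{\left(a + 1\right)^{5}}$.

Setting $a = \frac{1}{3}$:
$$I = - \frac{729}{64}.$$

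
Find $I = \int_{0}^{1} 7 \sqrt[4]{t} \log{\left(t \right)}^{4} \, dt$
$\frac{172032}{3125}$

Start from the elementary integral
$$J(a) = \int_{0}^{1} 7 t^{a} \, dt = \frac{7}{a + 1}.$$

Differentiating under the integral sign brings down a factor of $\ln t$:
$$\frac{dJ}{da} = \int_{0}^{1} 7 t^{a} \log{\left(t \right)} \, dt = - \frac{7}{\left(a + 1\right)^{2}}.$$

Repeating $4$ times in total — each differentiation brings down another $\ln t$ — gives
$$\frac{d^{4}J}{da^{4}} = \int_{0}^{1} 7 t^{a} \log{\left(t \right)}^{4} \, dt = \frac{168}{\left(a + 1\right)^{5}},$$
and the integrand here is exactly the target integrand, so $I = \frac{168}{\left(a + 1\right)^{5}}$.

Setting $a = \frac{1}{4}$:
$$I = \frac{172032}{3125}.$$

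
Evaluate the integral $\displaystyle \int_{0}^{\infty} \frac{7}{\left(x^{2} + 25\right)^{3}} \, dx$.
$\frac{21 \pi}{50000}$

Begin with the known result
$$J(a) = \int_{0}^{\infty} \frac{7}{a^{2} + x^{2}} \, dx = \frac{7 \pi}{2 a}.$$

Differentiating under the integral sign with respect to $a$,
$$\frac{dJ}{da} = \int_{0}^{\infty} - \frac{14 a}{\left(a^{2} + x^{2}\right)^{2}} \, dx = - \frac{7 \pi}{2 a^{2}},$$
so $\int_{0}^{\infty} \frac{7}{\left(a^{2} + x^{2}\right)^{2}} \, dx = \frac{7 \pi}{4 a^{3}}$.

Repeating — each differentiation of $1/(x^2+a^2)^j$ produces $-2ja/(x^2+a^2)^{j+1}$ — and dividing through by $-2ja$ at each step yields, after $2$ differentiations in total,
$$\int_{0}^{\infty} \frac{7}{\left(a^{2} + x^{2}\right)^{3}} \, dx = \frac{21 \pi}{16 a^{5}}.$$

Setting $a = 5$:
$$I = \frac{21 \pi}{50000}.$$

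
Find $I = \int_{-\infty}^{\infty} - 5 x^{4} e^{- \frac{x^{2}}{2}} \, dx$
$- 15 \sqrt{2} \sqrt{\pi}$

Consider the simpler parametrised integral
$$J(a) = \int_{-\infty}^{\infty} - 5 e^{- a x^{2}} \, dx = - \frac{5 \sqrt{\pi}}{\sqrt{a}}.$$

Differentiating under the integral sign brings down a factor of $(-x^2)$:
$$\frac{dJ}{da} = \int_{-\infty}^{\infty} 5 x^{2} e^{- a x^{2}} \, dx = \frac{5 \sqrt{\pi}}{2 a^{\frac{3}{2}}}.$$

Repeating twice in total — each differentiation brings down another $(-x^2)$ — gives
$$\frac{d^{2}J}{da^{2}} = \int_{-\infty}^{\infty} - 5 x^{4} e^{- a x^{2}} \, dx = - \frac{15 \sqrt{\pi}}{4 a^{\frac{5}{2}}},$$
and the integrand here is exactly the target integrand, so $I = - \frac{15 \sqrt{\pi}}{4 a^{\frac{5}{2}}}$.

Setting $a = \frac{1}{2}$:
$$I = - 15 \sqrt{2} \sqrt{\pi}.$$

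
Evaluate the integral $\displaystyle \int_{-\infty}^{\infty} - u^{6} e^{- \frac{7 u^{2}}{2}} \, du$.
$- \frac{15 \sqrt{14} \sqrt{\pi}}{2401}$

Begin with the known integral
$$J(a) = \int_{-\infty}^{\infty} - e^{- a u^{2}} \, du = - \frac{\sqrt{\pi}}{\sqrt{a}}.$$

Differentiating under the integral sign brings down a factor of $(-u^2)$:
$$\frac{dJ}{da} = \int_{-\infty}^{\infty} u^{2} e^{- a u^{2}} \, du = \frac{\sqrt{\pi}}{2 a^{\frac{3}{2}}}.$$

Repeating $3$ times in total — each differentiation brings down another $(-u^2)$ — gives
$$\frac{d^{3}J}{da^{3}} = \int_{-\infty}^{\infty} u^{6} e^{- a u^{2}} \, du = \frac{15 \sqrt{\pi}}{8 a^{\frac{7}{2}}},$$
and the integrand here is $(-1)^{3}$ times the target integrand, so $I = (-1)^{3}\,\frac{d^{3}J}{da^{3}} = - \frac{15 \sqrt{\pi}}{8 a^{\frac{7}{2}}}$.

Setting $a = \frac{7}{2}$:
$$I = - \frac{15 \sqrt{14} \sqrt{\pi}}{2401}.$$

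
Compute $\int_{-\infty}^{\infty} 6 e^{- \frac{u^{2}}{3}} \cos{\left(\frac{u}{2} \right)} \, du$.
$\frac{6 \sqrt{3} \sqrt{\pi}}{e^{\frac{3}{16}}}$

Treat the cosine frequency as a parameter and define $I(b) = \int_{-\infty}^{\infty} 6 e^{- \frac{u^{2}}{3}} \cos{\left(b u \right)} \, du$.

Differentiating under the integral sign,
$$I'(b) = \int_{-\infty}^{\infty} - 6 u e^{- \frac{u^{2}}{3}} \sin{\left(b u \right)} \, du.$$

Integrate $\int_{-\infty}^{\infty} u \sin(b u)\, e^{- \frac{u^{2}}{3}}\, du$ by parts with $w = \sin(b u)$ and $dv = u\, e^{- \frac{u^{2}}{3}}\, du$, giving $v = - \frac{3 e^{- \frac{u^{2}}{3}}}{2}$. The boundary term vanishes and
$$\int_{-\infty}^{\infty} u \sin(b u)\, e^{- \frac{u^{2}}{3}}\, du = \frac{3 b}{2} \int_{-\infty}^{\infty} \cos(b u)\, e^{- \frac{u^{2}}{3}}\, du,$$
so $I'(b) = - \frac{3 b}{2}\, I(b)$.

This is a separable first-order ODE; solving with the initial condition $I(0) = \int_{-\infty}^{\infty} 6 e^{- \frac{u^{2}}{3}}\,du = 6 \sqrt{3} \sqrt{\pi}$ gives
$$I(b) = 6 \sqrt{3} \sqrt{\pi} e^{- \frac{3 b^{2}}{4}}.$$

Setting $b = \frac{1}{2}$:
$$I = \frac{6 \sqrt{3} \sqrt{\pi}}{e^{\frac{3}{16}}}.$$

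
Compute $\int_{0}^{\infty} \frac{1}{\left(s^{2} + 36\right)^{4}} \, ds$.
$\frac{5 \pi}{8957952}$

Start from the standard arctangent integral
$$J(a) = \int_{0}^{\infty} \frac{1}{a^{2} + s^{2}} \, ds = \frac{\pi}{2 a}.$$

Differentiating under the integral sign with respect to $a$,
$$\frac{dJ}{da} = \int_{0}^{\infty} - \frac{2 a}{\left(a^{2} + s^{2}\right)^{2}} \, ds = - \frac{\pi}{2 a^{2}},$$
so $\int_{0}^{\infty} \frac{1}{\left(a^{2} + s^{2}\right)^{2}} \, ds = \frac{\pi}{4 a^{3}}$.

Repeating — each differentiation of $1/(s^2+a^2)^j$ produces $-2ja/(s^2+a^2)^{j+1}$ — and dividing through by $-2ja$ at each step yields, after $3$ differentiations in total,
$$\int_{0}^{\infty} \frac{1}{\left(a^{2} + s^{2}\right)^{4}} \, ds = \frac{5 \pi}{32 a^{7}}.$$

Setting $a = 6$:
$$I = \frac{5 \pi}{8957952}.$$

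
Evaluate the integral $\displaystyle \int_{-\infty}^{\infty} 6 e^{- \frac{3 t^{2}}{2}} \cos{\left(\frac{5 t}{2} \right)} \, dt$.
$\frac{2 \sqrt{6} \sqrt{\pi}}{e^{\frac{25}{24}}}$

Let $b$ denote the cosine frequency and define $I(b) = \int_{-\infty}^{\infty} 6 e^{- \frac{3 t^{2}}{2}} \cos{\left(b t \right)} \, dt$.

Differentiating under the integral sign,
$$I'(b) = \int_{-\infty}^{\infty} - 6 t e^{- \frac{3 t^{2}}{2}} \sin{\left(b t \right)} \, dt.$$

Integrate $\int_{-\infty}^{\infty} t \sin(b t)\, e^{- \frac{3 t^{2}}{2}}\, dt$ by parts with $u = \sin(b t)$ and $dv = t\, e^{- \frac{3 t^{2}}{2}}\, dt$, giving $v = - \frac{e^{- \frac{3 t^{2}}{2}}}{3}$. The boundary term vanishes and
$$\int_{-\infty}^{\infty} t \sin(b t)\, e^{- \frac{3 t^{2}}{2}}\, dt = \frac{b}{3} \int_{-\infty}^{\infty} \cos(b t)\, e^{- \frac{3 t^{2}}{2}}\, dt,$$
so $I'(b) = - \frac{b}{3}\, I(b)$.

This is a separable first-order ODE; solving with the initial condition $I(0) = \int_{-\infty}^{\infty} 6 e^{- \frac{3 t^{2}}{2}}\,dt = 2 \sqrt{6} \sqrt{\pi}$ gives
$$I(b) = 2 \sqrt{6} \sqrt{\pi} e^{- \frac{b^{2}}{6}}.$$

Setting $b = \frac{5}{2}$:
$$I = \frac{2 \sqrt{6} \sqrt{\pi}}{e^{\frac{25}{24}}}.$$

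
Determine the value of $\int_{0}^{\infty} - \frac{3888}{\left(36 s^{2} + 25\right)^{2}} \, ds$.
$- \frac{162 \pi}{125}$

Start from the standard arctangent integral
$$J(a) = \int_{0}^{\infty} - \frac{3}{a^{2} + s^{2}} \, ds = - \frac{3 \pi}{2 a}.$$

Differentiating under the integral sign with respect to $a$,
$$\frac{dJ}{da} = \int_{0}^{\infty} \frac{6 a}{\left(a^{2} + s^{2}\right)^{2}} \, ds = \frac{3 \pi}{2 a^{2}},$$
so $\int_{0}^{\infty} - \frac{3}{\left(a^{2} + s^{2}\right)^{2}} \, ds = - \frac{3 \pi}{4 a^{3}}$.

Setting $a = \frac{5}{6}$:
$$I = - \frac{162 \pi}{125}.$$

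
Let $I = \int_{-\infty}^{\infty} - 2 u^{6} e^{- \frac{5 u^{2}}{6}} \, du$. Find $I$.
$- \frac{162 \sqrt{30} \sqrt{\pi}}{125}$

Consider the simpler parametrised integral
$$J(a) = \int_{-\infty}^{\infty} - 2 e^{- a u^{2}} \, du = - \frac{2 \sqrt{\pi}}{\sqrt{a}}.$$

Differentiating under the integral sign brings down a factor of $(-u^2)$:
$$\frac{dJ}{da} = \int_{-\infty}^{\infty} 2 u^{2} e^{- a u^{2}} \, du = \frac{\sqrt{\pi}}{a^{\frac{3}{2}}}.$$

Repeating $3$ times in total — each differentiation brings down another $(-u^2)$ — gives
$$\frac{d^{3}J}{da^{3}} = \int_{-\infty}^{\infty} 2 u^{6} e^{- a u^{2}} \, du = \frac{15 \sqrt{\pi}}{4 a^{\frac{7}{2}}},$$
and the integrand here is $(-1)^{3}$ times the target integrand, so $I = (-1)^{3}\,\frac{d^{3}J}{da^{3}} = - \frac{15 \sqrt{\pi}}{4 a^{\frac{7}{2}}}$.

Setting $a = \frac{5}{6}$:
$$I = - \frac{162 \sqrt{30} \sqrt{\pi}}{125}.$$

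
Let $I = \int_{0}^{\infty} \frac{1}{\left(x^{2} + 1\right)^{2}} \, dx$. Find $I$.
$\frac{\pi}{4}$

Begin with the known result
$$J(a) = \int_{0}^{\infty} \frac{1}{a^{2} + x^{2}} \, dx = \frac{\pi}{2 a}.$$

Differentiating under the integral sign with respect to $a$,
$$\frac{dJ}{da} = \int_{0}^{\infty} - \frac{2 a}{\left(a^{2} + x^{2}\right)^{2}} \, dx = - \frac{\pi}{2 a^{2}},$$
so $\int_{0}^{\infty} \frac{1}{\left(a^{2} + x^{2}\right)^{2}} \, dx = \frac{\pi}{4 a^{3}}$.

Setting $a = 1$:
$$I = \frac{\pi}{4}.$$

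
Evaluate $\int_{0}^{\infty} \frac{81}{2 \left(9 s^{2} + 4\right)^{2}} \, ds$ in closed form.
$\frac{27 \pi}{64}$

Recall the elementary integral
$$J(a) = \int_{0}^{\infty} \frac{1}{2 \left(a^{2} + s^{2}\right)} \, ds = \frac{\pi}{4 a}.$$

Differentiating under the integral sign with respect to $a$,
$$\frac{dJ}{da} = \int_{0}^{\infty} - \frac{a}{\left(a^{2} + s^{2}\right)^{2}} \, ds = - \frac{\pi}{4 a^{2}},$$
so $\int_{0}^{\infty} \frac{1}{2 \left(a^{2} + s^{2}\right)^{2}} \, ds = \frac{\pi}{8 a^{3}}$.

Setting $a = \frac{2}{3}$:
$$I = \frac{27 \pi}{64}.$$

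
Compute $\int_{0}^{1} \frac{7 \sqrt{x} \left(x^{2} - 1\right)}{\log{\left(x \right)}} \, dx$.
$\log{\left(\frac{823543}{2187} \right)}$

Replace the exponent $\frac{5}{2}$ by a parameter $a$: let $I(a) = \int_{0}^{1} \frac{7 \left(- \sqrt{x} + x^{a}\right)}{\log{\left(x \right)}} \, dx$.

Since $\dfrac{\partial}{\partial a}\,x^{a} = x^{a} \ln x$, the $\ln x$ in the denominator cancels and
$$\frac{dI}{da} = \int_{0}^{1} 7 x^{a} \, dx = 7 \left[\frac{x^{a+1}}{a+1}\right]_0^1 = \frac{7}{a + 1}.$$

Integrating with respect to $a$ gives $I(a) = \log{\left(\frac{128 \left(a + 1\right)^{7}}{2187} \right)} + C$.

At $a = \frac{1}{2}$ the integrand is identically $0$, so $I(\frac{1}{2}) = 0$. The closed form gives $0$, hence $C = 0$.

Setting $a = \frac{5}{2}$:
$$I = \log{\left(\frac{823543}{2187} \right)}.$$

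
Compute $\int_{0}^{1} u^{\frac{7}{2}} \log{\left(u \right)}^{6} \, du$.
$\frac{10240}{531441}$

Begin with the known integral
$$J(a) = \int_{0}^{1} u^{a} \, du = \frac{1}{a + 1}.$$

Differentiating under the integral sign brings down a factor of $\ln u$:
$$\frac{dJ}{da} = \int_{0}^{1} u^{a} \log{\left(u \right)} \, du = - \frac{1}{\left(a + 1\right)^{2}}.$$

Repeating $6$ times in total — each differentiation brings down another $\ln u$ — gives
$$\frac{d^{6}J}{da^{6}} = \int_{0}^{1} u^{a} \log{\left(u \right)}^{6} \, du = \frac{720}{\left(a + 1\right)^{7}},$$
and the integrand here is exactly the target integrand, so $I = \frac{720}{\left(a + 1\right)^{7}}$.

Setting $a = \frac{7}{2}$:
$$I = \frac{10240}{531441}.$$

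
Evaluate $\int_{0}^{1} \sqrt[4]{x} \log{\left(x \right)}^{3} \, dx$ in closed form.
$- \frac{1536}{625}$

Start from the elementary integral
$$J(a) = \int_{0}^{1} x^{a} \, dx = \frac{1}{a + 1}.$$

Differentiating under the integral sign brings down a factor of $\ln x$:
$$\frac{dJ}{da} = \int_{0}^{1} x^{a} \log{\left(x \right)} \, dx = - \frac{1}{\left(a + 1\right)^{2}}.$$

Repeating $3$ times in total — each differentiation brings down another $\ln x$ — gives
$$\frac{d^{3}J}{da^{3}} = \int_{0}^{1} x^{a} \log{\left(x \right)}^{3} \, dx = - \frac{6}{\left(a + 1\right)^{4}},$$
and the integrand here is exactly the target integrand, so $I = - \frac{6}{\left(a + 1\right)^{4}}$.

Setting $a = \frac{1}{4}$:
$$I = - \frac{1536}{625}.$$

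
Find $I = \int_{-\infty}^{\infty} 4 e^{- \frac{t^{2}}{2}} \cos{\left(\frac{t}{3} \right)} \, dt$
$\frac{4 \sqrt{2} \sqrt{\pi}}{e^{\frac{1}{18}}}$

Define $I(b) = \int_{-\infty}^{\infty} 4 e^{- \frac{t^{2}}{2}} \cos{\left(b t \right)} \, dt$.

Differentiating under the integral sign,
$$I'(b) = \int_{-\infty}^{\infty} - 4 t e^{- \frac{t^{2}}{2}} \sin{\left(b t \right)} \, dt.$$

Integrate $\int_{-\infty}^{\infty} t \sin(b t)\, e^{- \frac{t^{2}}{2}}\, dt$ by parts with $u = \sin(b t)$ and $dv = t\, e^{- \frac{t^{2}}{2}}\, dt$, giving $v = - e^{- \frac{t^{2}}{2}}$. The boundary term vanishes and
$$\int_{-\infty}^{\infty} t \sin(b t)\, e^{- \frac{t^{2}}{2}}\, dt = b \int_{-\infty}^{\infty} \cos(b t)\, e^{- \frac{t^{2}}{2}}\, dt,$$
so $I'(b) = - b\, I(b)$.

This is a separable first-order ODE; solving with the initial condition $I(0) = \int_{-\infty}^{\infty} 4 e^{- \frac{t^{2}}{2}}\,dt = 4 \sqrt{2} \sqrt{\pi}$ gives
$$I(b) = 4 \sqrt{2} \sqrt{\pi} e^{- \frac{b^{2}}{2}}.$$

Setting $b = \frac{1}{3}$:
$$I = \frac{4 \sqrt{2} \sqrt{\pi}}{e^{\frac{1}{18}}}.$$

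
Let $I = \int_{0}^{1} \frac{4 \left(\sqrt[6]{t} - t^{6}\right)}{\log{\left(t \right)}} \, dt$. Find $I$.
$- \log{\left(1296 \right)}$

Replace the exponent $6$ by a parameter $a$: let $I(a) = \int_{0}^{1} \frac{4 \left(\sqrt[6]{t} - t^{a}\right)}{\log{\left(t \right)}} \, dt$.

Since $\dfrac{\partial}{\partial a}\,t^{a} = t^{a} \ln t$, the $\ln t$ in the denominator cancels and
$$\frac{dI}{da} = \int_{0}^{1} -4 t^{a} \, dt = -4 \left[\frac{t^{a+1}}{a+1}\right]_0^1 = - \frac{4}{a + 1}.$$

Integrating with respect to $a$ gives $I(a) = - \log{\left(\frac{1296 \left(a + 1\right)^{4}}{2401} \right)} + C$.

At $a = \frac{1}{6}$ the integrand is identically $0$, so $I(\frac{1}{6}) = 0$. The closed form gives $0$, hence $C = 0$.

Setting $a = 6$:
$$I = - \log{\left(1296 \right)}.$$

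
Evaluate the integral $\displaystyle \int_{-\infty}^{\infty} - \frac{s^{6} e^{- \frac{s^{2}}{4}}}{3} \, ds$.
$- 80 \sqrt{\pi}$

Begin with the known integral
$$J(a) = \int_{-\infty}^{\infty} - \frac{e^{- a s^{2}}}{3} \, ds = - \frac{\sqrt{\pi}}{3 \sqrt{a}}.$$

Differentiating under the integral sign brings down a factor of $(-s^2)$:
$$\frac{dJ}{da} = \int_{-\infty}^{\infty} \frac{s^{2} e^{- a s^{2}}}{3} \, ds = \frac{\sqrt{\pi}}{6 a^{\frac{3}{2}}}.$$

Repeating $3$ times in total — each differentiation brings down another $(-s^2)$ — gives
$$\frac{d^{3}J}{da^{3}} = \int_{-\infty}^{\infty} \frac{s^{6} e^{- a s^{2}}}{3} \, ds = \frac{5 \sqrt{\pi}}{8 a^{\frac{7}{2}}},$$
and the integrand here is $(-1)^{3}$ times the target integrand, so $I = (-1)^{3}\,\frac{d^{3}J}{da^{3}} = - \frac{5 \sqrt{\pi}}{8 a^{\frac{7}{2}}}$.

Setting $a = \frac{1}{4}$:
$$I = - 80 \sqrt{\pi}.$$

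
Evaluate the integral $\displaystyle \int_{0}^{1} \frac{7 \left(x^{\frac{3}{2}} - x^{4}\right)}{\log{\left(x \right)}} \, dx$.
$- \log{\left(128 \right)}$

Replace the exponent $\frac{3}{2}$ by a parameter $a$: let $I(a) = \int_{0}^{1} \frac{7 \left(- x^{4} + x^{a}\right)}{\log{\left(x \right)}} \, dx$.

Since $\dfrac{\partial}{\partial a}\,x^{a} = x^{a} \ln x$, the $\ln x$ in the denominator cancels and
$$\frac{dI}{da} = \int_{0}^{1} 7 x^{a} \, dx = 7 \left[\frac{x^{a+1}}{a+1}\right]_0^1 = \frac{7}{a + 1}.$$

Integrating with respect to $a$ gives $I(a) = \log{\left(\frac{\left(a + 1\right)^{7}}{78125} \right)} + C$.

At $a = 4$ the integrand is identically $0$, so $I(4) = 0$. The closed form gives $0$, hence $C = 0$.

Setting $a = \frac{3}{2}$:
$$I = - \log{\left(128 \right)}.$$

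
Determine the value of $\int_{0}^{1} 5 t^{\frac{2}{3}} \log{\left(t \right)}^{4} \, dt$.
$\frac{5832}{625}$

Consider the simpler parametrised integral
$$J(a) = \int_{0}^{1} 5 t^{a} \, dt = \frac{5}{a + 1}.$$

Differentiating under the integral sign brings down a factor of $\ln t$:
$$\frac{dJ}{da} = \int_{0}^{1} 5 t^{a} \log{\left(t \right)} \, dt = - \frac{5}{\left(a + 1\right)^{2}}.$$

Repeating $4$ times in total — each differentiation brings down another $\ln t$ — gives
$$\frac{d^{4}J}{da^{4}} = \int_{0}^{1} 5 t^{a} \log{\left(t \right)}^{4} \, dt = \frac{120}{\left(a + 1\right)^{5}},$$
and the integrand here is exactly the target integrand, so $I = \frac{120}{\left(a + 1\right)^{5}}$.

Setting $a = \frac{2}{3}$:
$$I = \frac{5832}{625}.$$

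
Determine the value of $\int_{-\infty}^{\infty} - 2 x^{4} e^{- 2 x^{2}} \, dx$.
$- \frac{3 \sqrt{2} \sqrt{\pi}}{16}$

Start from the elementary integral
$$J(a) = \int_{-\infty}^{\infty} - 2 e^{- a x^{2}} \, dx = - \frac{2 \sqrt{\pi}}{\sqrt{a}}.$$

Differentiating under the integral sign brings down a factor of $(-x^2)$:
$$\frac{dJ}{da} = \int_{-\infty}^{\infty} 2 x^{2} e^{- a x^{2}} \, dx = \frac{\sqrt{\pi}}{a^{\frac{3}{2}}}.$$

Repeating twice in total — each differentiation brings down another $(-x^2)$ — gives
$$\frac{d^{2}J}{da^{2}} = \int_{-\infty}^{\infty} - 2 x^{4} e^{- a x^{2}} \, dx = - \frac{3 \sqrt{\pi}}{2 a^{\frac{5}{2}}},$$
and the integrand here is exactly the target integrand, so $I = - \frac{3 \sqrt{\pi}}{2 a^{\frac{5}{2}}}$.

Setting $a = 2$:
$$I = - \frac{3 \sqrt{2} \sqrt{\pi}}{16}.$$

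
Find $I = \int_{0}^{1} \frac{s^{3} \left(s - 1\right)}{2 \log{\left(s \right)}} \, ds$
$- \log{\left(2 \right)} + \frac{\log{\left(5 \right)}}{2}$

Introduce a parameter $a$ in the exponent: let $I(a) = \int_{0}^{1} \frac{- s^{3} + s^{a}}{2 \log{\left(s \right)}} \, ds$.

Since $\dfrac{\partial}{\partial a}\,s^{a} = s^{a} \ln s$, the $\ln s$ in the denominator cancels and
$$\frac{dI}{da} = \int_{0}^{1} \frac{1}{2} s^{a} \, ds = \frac{1}{2} \left[\frac{s^{a+1}}{a+1}\right]_0^1 = \frac{1}{2 \left(a + 1\right)}.$$

Integrating with respect to $a$ gives $I(a) = \frac{\log{\left(a + 1 \right)}}{2} - \log{\left(2 \right)} + C$.

At $a = 3$ the integrand is identically $0$, so $I(3) = 0$. The closed form gives $0$, hence $C = 0$.

Setting $a = 4$:
$$I = - \log{\left(2 \right)} + \frac{\log{\left(5 \right)}}{2}.$$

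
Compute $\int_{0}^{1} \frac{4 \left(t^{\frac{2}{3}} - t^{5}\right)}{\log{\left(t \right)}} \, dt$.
$- \log{\left(\frac{104976}{625} \right)}$

Consider the one-parameter family: let $I(a) = \int_{0}^{1} \frac{4 \left(t^{\frac{2}{3}} - t^{a}\right)}{\log{\left(t \right)}} \, dt$.

Since $\dfrac{\partial}{\partial a}\,t^{a} = t^{a} \ln t$, the $\ln t$ in the denominator cancels and
$$\frac{dI}{da} = \int_{0}^{1} -4 t^{a} \, dt = -4 \left[\frac{t^{a+1}}{a+1}\right]_0^1 = - \frac{4}{a + 1}.$$

Integrating with respect to $a$ gives $I(a) = - \log{\left(\frac{81 \left(a + 1\right)^{4}}{625} \right)} + C$.

At $a = \frac{2}{3}$ the integrand is identically $0$, so $I(\frac{2}{3}) = 0$. The closed form gives $0$, hence $C = 0$.

Setting $a = 5$:
$$I = - \log{\left(\frac{104976}{625} \right)}.$$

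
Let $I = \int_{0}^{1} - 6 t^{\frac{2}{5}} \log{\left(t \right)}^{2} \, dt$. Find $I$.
$- \frac{1500}{343}$

Begin with the known integral
$$J(a) = \int_{0}^{1} - 6 t^{a} \, dt = - \frac{6}{a + 1}.$$

Differentiating under the integral sign brings down a factor of $\ln t$:
$$\frac{dJ}{da} = \int_{0}^{1} - 6 t^{a} \log{\left(t \right)} \, dt = \frac{6}{\left(a + 1\right)^{2}}.$$

Repeating twice in total — each differentiation brings down another $\ln t$ — gives
$$\frac{d^{2}J}{da^{2}} = \int_{0}^{1} - 6 t^{a} \log{\left(t \right)}^{2} \, dt = - \frac{12}{\left(a + 1\right)^{3}},$$
and the integrand here is exactly the target integrand, so $I = - \frac{12}{\left(a + 1\right)^{3}}$.

Setting $a = \frac{2}{5}$:
$$I = - \frac{1500}{343}.$$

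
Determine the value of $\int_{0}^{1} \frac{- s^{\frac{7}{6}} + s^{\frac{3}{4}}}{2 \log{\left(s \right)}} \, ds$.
$\log{\left(\frac{\sqrt{546}}{26} \right)}$

Introduce a parameter $a$ in the exponent: let $I(a) = \int_{0}^{1} \frac{s^{\frac{3}{4}} - s^{a}}{2 \log{\left(s \right)}} \, ds$.

Since $\dfrac{\partial}{\partial a}\,s^{a} = s^{a} \ln s$, the $\ln s$ in the denominator cancels and
$$\frac{dI}{da} = \int_{0}^{1} - \frac{1}{2} s^{a} \, ds = - \frac{1}{2} \left[\frac{s^{a+1}}{a+1}\right]_0^1 = - \frac{1}{2 a + 2}.$$

Integrating with respect to $a$ gives $I(a) = - \frac{\log{\left(a + 1 \right)}}{2} - \log{\left(2 \right)} + \frac{\log{\left(7 \right)}}{2} + C$.

At $a = \frac{3}{4}$ the integrand is identically $0$, so $I(\frac{3}{4}) = 0$. The closed form gives $0$, hence $C = 0$.

Setting $a = \frac{7}{6}$:
$$I = \log{\left(\frac{\sqrt{546}}{26} \right)}.$$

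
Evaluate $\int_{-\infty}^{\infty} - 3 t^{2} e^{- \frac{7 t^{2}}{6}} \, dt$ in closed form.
$- \frac{9 \sqrt{42} \sqrt{\pi}}{49}$

Start from the elementary integral
$$J(a) = \int_{-\infty}^{\infty} - 3 e^{- a t^{2}} \, dt = - \frac{3 \sqrt{\pi}}{\sqrt{a}}.$$

Differentiating under the integral sign brings down a factor of $(-t^2)$:
$$\frac{dJ}{da} = \int_{-\infty}^{\infty} 3 t^{2} e^{- a t^{2}} \, dt = \frac{3 \sqrt{\pi}}{2 a^{\frac{3}{2}}}.$$

The integral on the left is $-I$, so $I = - \frac{3 \sqrt{\pi}}{2 a^{\frac{3}{2}}}$.

Setting $a = \frac{7}{6}$:
$$I = - \frac{9 \sqrt{42} \sqrt{\pi}}{49}.$$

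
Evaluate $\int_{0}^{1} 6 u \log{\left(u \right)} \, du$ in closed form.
$- \frac{3}{2}$

Consider the simpler parametrised integral
$$J(a) = \int_{0}^{1} 6 u^{a} \, du = \frac{6}{a + 1}.$$

Differentiating under the integral sign brings down a factor of $\ln u$:
$$\frac{dJ}{da} = \int_{0}^{1} 6 u^{a} \log{\left(u \right)} \, du = - \frac{6}{\left(a + 1\right)^{2}}.$$

The integral on the left is $I$, so $I = - \frac{6}{\left(a + 1\right)^{2}}$.

Setting $a = 1$:
$$I = - \frac{3}{2}.$$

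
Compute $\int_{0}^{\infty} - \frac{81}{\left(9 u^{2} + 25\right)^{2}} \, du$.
$- \frac{27 \pi}{500}$

Start from the standard arctangent integral
$$J(a) = \int_{0}^{\infty} - \frac{1}{a^{2} + u^{2}} \, du = - \frac{\pi}{2 a}.$$

Differentiating under the integral sign with respect to $a$,
$$\frac{dJ}{da} = \int_{0}^{\infty} \frac{2 a}{\left(a^{2} + u^{2}\right)^{2}} \, du = \frac{\pi}{2 a^{2}},$$
so $\int_{0}^{\infty} - \frac{1}{\left(a^{2} + u^{2}\right)^{2}} \, du = - \frac{\pi}{4 a^{3}}$.

Setting $a = \frac{5}{3}$:
$$I = - \frac{27 \pi}{500}.$$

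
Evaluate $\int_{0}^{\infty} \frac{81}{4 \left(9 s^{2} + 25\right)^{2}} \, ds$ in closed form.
$\frac{27 \pi}{2000}$

Start from the standard arctangent integral
$$J(a) = \int_{0}^{\infty} \frac{1}{4 \left(a^{2} + s^{2}\right)} \, ds = \frac{\pi}{8 a}.$$

Differentiating under the integral sign with respect to $a$,
$$\frac{dJ}{da} = \int_{0}^{\infty} - \frac{a}{2 \left(a^{2} + s^{2}\right)^{2}} \, ds = - \frac{\pi}{8 a^{2}},$$
so $\int_{0}^{\infty} \frac{1}{4 \left(a^{2} + s^{2}\right)^{2}} \, ds = \frac{\pi}{16 a^{3}}$.

Setting $a = \frac{5}{3}$:
$$I = \frac{27 \pi}{2000}.$$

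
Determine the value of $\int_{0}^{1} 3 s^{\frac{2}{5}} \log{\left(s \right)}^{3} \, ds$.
$- \frac{11250}{2401}$

Consider the simpler parametrised integral
$$J(a) = \int_{0}^{1} 3 s^{a} \, ds = \frac{3}{a + 1}.$$

Differentiating under the integral sign brings down a factor of $\ln s$:
$$\frac{dJ}{da} = \int_{0}^{1} 3 s^{a} \log{\left(s \right)} \, ds = - \frac{3}{\left(a + 1\right)^{2}}.$$

Repeating $3$ times in total — each differentiation brings down another $\ln s$ — gives
$$\frac{d^{3}J}{da^{3}} = \int_{0}^{1} 3 s^{a} \log{\left(s \right)}^{3} \, ds = - \frac{18}{\left(a + 1\right)^{4}},$$
and the integrand here is exactly the target integrand, so $I = - \frac{18}{\left(a + 1\right)^{4}}$.

Setting $a = \frac{2}{5}$:
$$I = - \frac{11250}{2401}.$$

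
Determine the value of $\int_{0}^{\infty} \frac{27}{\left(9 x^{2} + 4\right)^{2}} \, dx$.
$\frac{9 \pi}{32}$

Start from the standard arctangent integral
$$J(a) = \int_{0}^{\infty} \frac{1}{3 \left(a^{2} + x^{2}\right)} \, dx = \frac{\pi}{6 a}.$$

Differentiating under the integral sign with respect to $a$,
$$\frac{dJ}{da} = \int_{0}^{\infty} - \frac{2 a}{3 \left(a^{2} + x^{2}\right)^{2}} \, dx = - \frac{\pi}{6 a^{2}},$$
so $\int_{0}^{\infty} \frac{1}{3 \left(a^{2} + x^{2}\right)^{2}} \, dx = \frac{\pi}{12 a^{3}}$.

Setting $a = \frac{2}{3}$:
$$I = \frac{9 \pi}{32}.$$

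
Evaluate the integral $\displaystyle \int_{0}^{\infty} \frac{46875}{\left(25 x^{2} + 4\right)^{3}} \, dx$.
$\frac{28125 \pi}{512}$

Start from the standard arctangent integral
$$J(a) = \int_{0}^{\infty} \frac{3}{a^{2} + x^{2}} \, dx = \frac{3 \pi}{2 a}.$$

Differentiating under the integral sign with respect to $a$,
$$\frac{dJ}{da} = \int_{0}^{\infty} - \frac{6 a}{\left(a^{2} + x^{2}\right)^{2}} \, dx = - \frac{3 \pi}{2 a^{2}},$$
so $\int_{0}^{\infty} \frac{3}{\left(a^{2} + x^{2}\right)^{2}} \, dx = \frac{3 \pi}{4 a^{3}}$.

Repeating — each differentiation of $1/(x^2+a^2)^j$ produces $-2ja/(x^2+a^2)^{j+1}$ — and dividing through by $-2ja$ at each step yields, after $2$ differentiations in total,
$$\int_{0}^{\infty} \frac{3}{\left(a^{2} + x^{2}\right)^{3}} \, dx = \frac{9 \pi}{16 a^{5}}.$$

Setting $a = \frac{2}{5}$:
$$I = \frac{28125 \pi}{512}.$$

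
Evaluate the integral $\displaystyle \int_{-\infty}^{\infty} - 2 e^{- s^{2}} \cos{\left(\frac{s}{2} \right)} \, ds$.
$- \frac{2 \sqrt{\pi}}{e^{\frac{1}{16}}}$

Let $b$ denote the cosine frequency and define $I(b) = \int_{-\infty}^{\infty} - 2 e^{- s^{2}} \cos{\left(b s \right)} \, ds$.

Differentiating under the integral sign,
$$I'(b) = \int_{-\infty}^{\infty} 2 s e^{- s^{2}} \sin{\left(b s \right)} \, ds.$$

Integrate $\int_{-\infty}^{\infty} s \sin(b s)\, e^{- s^{2}}\, ds$ by parts with $u = \sin(b s)$ and $dv = s\, e^{- s^{2}}\, ds$, giving $v = - \frac{e^{- s^{2}}}{2}$. The boundary term vanishes and
$$\int_{-\infty}^{\infty} s \sin(b s)\, e^{- s^{2}}\, ds = \frac{b}{2} \int_{-\infty}^{\infty} \cos(b s)\, e^{- s^{2}}\, ds,$$
so $I'(b) = - \frac{b}{2}\, I(b)$.

This is a separable first-order ODE; solving with the initial condition $I(0) = \int_{-\infty}^{\infty} - 2 e^{- s^{2}}\,ds = - 2 \sqrt{\pi}$ gives
$$I(b) = - 2 \sqrt{\pi} e^{- \frac{b^{2}}{4}}.$$

Setting $b = \frac{1}{2}$:
$$I = - \frac{2 \sqrt{\pi}}{e^{\frac{1}{16}}}.$$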